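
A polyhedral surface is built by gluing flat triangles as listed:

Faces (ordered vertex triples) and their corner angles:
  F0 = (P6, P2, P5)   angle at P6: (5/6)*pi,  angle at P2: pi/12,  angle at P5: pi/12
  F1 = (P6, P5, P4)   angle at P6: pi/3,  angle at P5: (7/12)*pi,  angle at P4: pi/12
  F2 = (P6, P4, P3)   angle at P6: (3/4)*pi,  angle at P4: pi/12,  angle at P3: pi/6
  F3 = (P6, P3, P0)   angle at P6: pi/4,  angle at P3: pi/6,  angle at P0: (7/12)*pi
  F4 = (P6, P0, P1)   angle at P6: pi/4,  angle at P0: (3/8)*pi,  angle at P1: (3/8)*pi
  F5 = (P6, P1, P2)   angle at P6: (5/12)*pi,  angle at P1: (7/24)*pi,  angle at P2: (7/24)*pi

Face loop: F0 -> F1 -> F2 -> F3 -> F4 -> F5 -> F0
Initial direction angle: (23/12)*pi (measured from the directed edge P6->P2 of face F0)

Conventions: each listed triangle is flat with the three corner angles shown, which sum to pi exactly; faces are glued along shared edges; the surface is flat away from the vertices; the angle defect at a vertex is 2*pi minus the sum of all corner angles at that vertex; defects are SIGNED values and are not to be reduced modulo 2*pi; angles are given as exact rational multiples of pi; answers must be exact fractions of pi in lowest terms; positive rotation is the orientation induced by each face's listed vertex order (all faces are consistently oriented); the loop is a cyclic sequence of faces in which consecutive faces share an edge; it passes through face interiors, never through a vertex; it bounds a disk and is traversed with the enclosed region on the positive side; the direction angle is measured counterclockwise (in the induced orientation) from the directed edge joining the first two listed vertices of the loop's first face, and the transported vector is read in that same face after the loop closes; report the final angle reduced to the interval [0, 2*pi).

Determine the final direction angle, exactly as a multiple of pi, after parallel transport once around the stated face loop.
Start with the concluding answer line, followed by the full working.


Answer: final direction angle = (13/12)*pi

enclosed vertex P6: corner angles sum to (17/6)*pi, defect = 2*pi - (17/6)*pi = (-5/6)*pi
final direction = starting direction + enclosed defect total, reduced mod 2*pi (induced orientation)
final angle = (23/12)*pi - (5/6)*pi = (13/12)*pi (mod 2*pi)


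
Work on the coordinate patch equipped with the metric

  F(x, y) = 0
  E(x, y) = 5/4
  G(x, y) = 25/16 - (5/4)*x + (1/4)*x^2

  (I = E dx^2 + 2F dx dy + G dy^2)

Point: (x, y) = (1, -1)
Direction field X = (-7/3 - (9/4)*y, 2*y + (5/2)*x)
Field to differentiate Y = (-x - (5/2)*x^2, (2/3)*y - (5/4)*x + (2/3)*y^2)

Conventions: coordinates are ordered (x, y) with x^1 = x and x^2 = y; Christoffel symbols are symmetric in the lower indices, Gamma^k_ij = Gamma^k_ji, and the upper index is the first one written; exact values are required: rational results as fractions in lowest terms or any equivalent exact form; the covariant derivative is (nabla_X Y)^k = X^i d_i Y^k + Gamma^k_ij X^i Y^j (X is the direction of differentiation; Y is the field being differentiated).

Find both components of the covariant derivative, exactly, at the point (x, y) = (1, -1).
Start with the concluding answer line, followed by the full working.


Answer: (nabla_X Y)^x = 5/16, (nabla_X Y)^y = 125/144

E = 5/4, F = 0, G = 9/16 at the point
E_x = 0, E_y = 0, F_x = 0, F_y = 0, G_x = -3/4, G_y = 0
EG - F^2 = 45/64;  g^inv = (64/45) * [[9/16, 0], [0, 5/4]]
first-kind symbols [ij,l] = (1/2)(d_i g_jl + d_j g_il - d_l g_ij): [xx,x] = E_x/2 = 0, [xx,y] = F_x - E_y/2 = 0, [xy,x] = E_y/2 = 0, [xy,y] = G_x/2 = -3/8, [yy,x] = F_y - G_x/2 = 3/8, [yy,y] = G_y/2 = 0
Gamma^x_ij = (G*[ij,x] - F*[ij,y])/(EG - F^2), Gamma^y_ij = (E*[ij,y] - F*[ij,x])/(EG - F^2)
Gamma_xxx = 0, Gamma_xxy = 0, Gamma_xyy = 3/10, Gamma_yxx = 0, Gamma_yxy = -2/3, Gamma_yyy = 0
X = (-1/12, 1/2), Y = (-7/2, -5/4) at the point


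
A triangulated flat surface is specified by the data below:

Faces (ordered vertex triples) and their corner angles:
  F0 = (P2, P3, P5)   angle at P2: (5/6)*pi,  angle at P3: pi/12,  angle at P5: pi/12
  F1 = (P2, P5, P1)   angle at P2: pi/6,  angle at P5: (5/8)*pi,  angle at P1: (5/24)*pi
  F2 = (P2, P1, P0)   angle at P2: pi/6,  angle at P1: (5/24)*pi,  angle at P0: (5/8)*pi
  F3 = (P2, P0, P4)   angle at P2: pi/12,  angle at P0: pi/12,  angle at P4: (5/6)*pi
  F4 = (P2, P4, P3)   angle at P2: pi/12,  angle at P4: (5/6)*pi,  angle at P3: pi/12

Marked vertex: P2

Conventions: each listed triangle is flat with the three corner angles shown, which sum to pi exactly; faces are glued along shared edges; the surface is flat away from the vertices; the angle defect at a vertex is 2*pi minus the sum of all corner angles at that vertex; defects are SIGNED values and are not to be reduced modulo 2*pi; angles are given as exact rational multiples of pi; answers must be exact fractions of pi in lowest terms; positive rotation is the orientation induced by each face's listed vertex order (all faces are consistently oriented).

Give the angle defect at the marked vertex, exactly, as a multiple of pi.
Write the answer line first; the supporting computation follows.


Answer: defect(P2) = (2/3)*pi

Sum of corner angles at P2: (4/3)*pi
defect = 2*pi - (4/3)*pi


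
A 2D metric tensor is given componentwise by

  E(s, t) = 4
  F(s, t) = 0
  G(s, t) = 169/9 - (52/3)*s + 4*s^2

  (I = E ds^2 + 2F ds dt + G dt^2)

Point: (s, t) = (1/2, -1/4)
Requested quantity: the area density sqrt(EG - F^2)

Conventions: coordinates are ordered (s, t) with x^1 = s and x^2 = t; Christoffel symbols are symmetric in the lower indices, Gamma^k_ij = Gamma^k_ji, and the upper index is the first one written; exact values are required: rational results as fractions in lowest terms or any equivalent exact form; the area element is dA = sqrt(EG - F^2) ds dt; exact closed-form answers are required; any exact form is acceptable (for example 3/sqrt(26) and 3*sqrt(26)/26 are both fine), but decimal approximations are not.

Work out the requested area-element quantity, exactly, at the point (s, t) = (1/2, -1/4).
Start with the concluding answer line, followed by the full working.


Answer: sqrt(EG - F^2) = 20/3

E = 4, F = 0, G = 100/9; EG - F^2 = 400/9


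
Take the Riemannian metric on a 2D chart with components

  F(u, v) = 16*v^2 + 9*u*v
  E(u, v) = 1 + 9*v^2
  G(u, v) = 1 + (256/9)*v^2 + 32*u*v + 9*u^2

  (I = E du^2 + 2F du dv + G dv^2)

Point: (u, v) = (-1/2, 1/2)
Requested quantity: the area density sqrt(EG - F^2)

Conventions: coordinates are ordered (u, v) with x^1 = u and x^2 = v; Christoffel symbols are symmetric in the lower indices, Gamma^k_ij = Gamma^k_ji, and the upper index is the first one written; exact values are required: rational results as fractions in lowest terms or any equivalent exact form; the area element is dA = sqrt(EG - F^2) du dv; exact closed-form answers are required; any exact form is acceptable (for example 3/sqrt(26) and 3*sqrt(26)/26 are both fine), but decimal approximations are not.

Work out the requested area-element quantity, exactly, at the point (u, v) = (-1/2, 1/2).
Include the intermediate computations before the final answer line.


E = 13/4, F = 7/4, G = 85/36; EG - F^2 = 83/18

Answer: sqrt(EG - F^2) = sqrt(166)/6


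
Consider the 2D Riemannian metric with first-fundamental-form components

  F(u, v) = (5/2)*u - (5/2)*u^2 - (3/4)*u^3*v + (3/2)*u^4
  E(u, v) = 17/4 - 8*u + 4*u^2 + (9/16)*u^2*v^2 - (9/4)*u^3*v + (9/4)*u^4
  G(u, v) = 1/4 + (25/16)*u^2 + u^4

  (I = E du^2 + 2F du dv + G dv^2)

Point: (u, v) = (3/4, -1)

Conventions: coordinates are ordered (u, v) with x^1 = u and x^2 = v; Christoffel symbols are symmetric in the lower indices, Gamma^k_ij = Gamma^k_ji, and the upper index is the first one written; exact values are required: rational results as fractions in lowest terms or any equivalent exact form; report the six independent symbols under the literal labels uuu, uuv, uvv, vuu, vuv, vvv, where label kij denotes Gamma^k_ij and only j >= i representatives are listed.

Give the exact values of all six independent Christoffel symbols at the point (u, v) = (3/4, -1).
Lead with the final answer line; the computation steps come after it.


Answer: Gamma_uuu = 1379/6149, Gamma_uuv = -193068/104533, Gamma_uvv = -176712/104533, Gamma_vuu = 3023/1430, Gamma_vuv = 36519/12155, Gamma_vvv = 3582/2431

E = 2537/1024, F = 645/512, G = 185/128 at the point
E_u = 103/16, E_v = -405/256, F_u = 163/64, F_v = -81/256, G_u = 129/32, G_v = 0
EG - F^2 = 522665/262144;  g^inv = (262144/522665) * [[185/128, -645/512], [-645/512, 2537/1024]]
first-kind symbols [ij,l] = (1/2)(d_i g_jl + d_j g_il - d_l g_ij): [uu,u] = E_u/2 = 103/32, [uu,v] = F_u - E_v/2 = 1709/512, [uv,u] = E_v/2 = -405/512, [uv,v] = G_u/2 = 129/64, [vv,u] = F_v - G_u/2 = -597/256, [vv,v] = G_v/2 = 0
Gamma^u_ij = (G*[ij,u] - F*[ij,v])/(EG - F^2), Gamma^v_ij = (E*[ij,v] - F*[ij,u])/(EG - F^2)


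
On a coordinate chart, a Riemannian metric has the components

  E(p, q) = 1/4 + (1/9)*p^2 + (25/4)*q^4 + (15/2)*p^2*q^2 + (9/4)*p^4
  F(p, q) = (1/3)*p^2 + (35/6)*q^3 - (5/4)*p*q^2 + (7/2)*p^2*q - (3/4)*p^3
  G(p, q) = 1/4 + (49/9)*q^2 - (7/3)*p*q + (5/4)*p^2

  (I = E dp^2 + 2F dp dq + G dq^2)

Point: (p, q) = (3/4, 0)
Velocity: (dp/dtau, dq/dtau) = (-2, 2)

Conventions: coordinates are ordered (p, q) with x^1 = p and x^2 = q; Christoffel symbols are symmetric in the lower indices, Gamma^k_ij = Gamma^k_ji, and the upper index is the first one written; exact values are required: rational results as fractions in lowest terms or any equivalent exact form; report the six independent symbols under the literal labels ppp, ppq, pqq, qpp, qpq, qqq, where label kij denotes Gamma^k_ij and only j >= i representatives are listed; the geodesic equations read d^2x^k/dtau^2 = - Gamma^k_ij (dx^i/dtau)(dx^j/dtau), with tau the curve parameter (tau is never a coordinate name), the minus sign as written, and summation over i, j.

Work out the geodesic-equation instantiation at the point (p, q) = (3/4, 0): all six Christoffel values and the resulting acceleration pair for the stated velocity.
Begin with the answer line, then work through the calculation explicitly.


Answer: Gamma_ppp = 87991/47175, Gamma_ppq = 396/3145, Gamma_pqq = 14256/15725, Gamma_qpp = -34659/62900, Gamma_qpq = 3147/3145, Gamma_qqq = -12508/15725; accelerations (d^2p/dtau^2, d^2q/dtau^2) = (-475516/47175, 210571/15725)

E = 1049/1024, F = -33/256, G = 61/64 at the point
E_p = 761/192, E_q = 0, F_p = -49/64, F_q = 63/32, G_p = 15/8, G_q = -7/4
EG - F^2 = 15725/16384;  g^inv = (16384/15725) * [[61/64, 33/256], [33/256, 1049/1024]]
first-kind symbols [ij,l] = (1/2)(d_i g_jl + d_j g_il - d_l g_ij): [pp,p] = E_p/2 = 761/384, [pp,q] = F_p - E_q/2 = -49/64, [pq,p] = E_q/2 = 0, [pq,q] = G_p/2 = 15/16, [qq,p] = F_q - G_p/2 = 33/32, [qq,q] = G_q/2 = -7/8
Gamma^p_ij = (G*[ij,p] - F*[ij,q])/(EG - F^2), Gamma^q_ij = (E*[ij,q] - F*[ij,p])/(EG - F^2)
Gamma_ppp = 87991/47175, Gamma_ppq = 396/3145, Gamma_pqq = 14256/15725, Gamma_qpp = -34659/62900, Gamma_qpq = 3147/3145, Gamma_qqq = -12508/15725
d^2p/dtau^2 = -(Gamma_ppp*(-2)^2 + 2*Gamma_ppq*(-2)*(2) + Gamma_pqq*(2)^2) = -475516/47175
d^2q/dtau^2 = -(Gamma_qpp*(-2)^2 + 2*Gamma_qpq*(-2)*(2) + Gamma_qqq*(2)^2) = 210571/15725


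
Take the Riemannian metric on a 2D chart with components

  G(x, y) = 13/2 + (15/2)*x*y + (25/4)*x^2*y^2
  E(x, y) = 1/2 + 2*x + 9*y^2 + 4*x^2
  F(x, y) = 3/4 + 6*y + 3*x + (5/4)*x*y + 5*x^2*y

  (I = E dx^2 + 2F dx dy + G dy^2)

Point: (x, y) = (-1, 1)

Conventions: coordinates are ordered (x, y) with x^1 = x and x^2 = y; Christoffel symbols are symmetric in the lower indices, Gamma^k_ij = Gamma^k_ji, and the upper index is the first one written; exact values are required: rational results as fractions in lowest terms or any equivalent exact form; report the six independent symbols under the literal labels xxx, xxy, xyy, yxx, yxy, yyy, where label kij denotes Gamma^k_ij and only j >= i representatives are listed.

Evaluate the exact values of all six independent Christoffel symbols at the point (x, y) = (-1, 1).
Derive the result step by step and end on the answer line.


E = 23/2, F = 15/2, G = 21/4 at the point
E_x = -6, E_y = 18, F_x = -23/4, F_y = 39/4, G_x = -5, G_y = 5
EG - F^2 = 33/8;  g^inv = (8/33) * [[21/4, -15/2], [-15/2, 23/2]]
first-kind symbols [ij,l] = (1/2)(d_i g_jl + d_j g_il - d_l g_ij): [xx,x] = E_x/2 = -3, [xx,y] = F_x - E_y/2 = -59/4, [xy,x] = E_y/2 = 9, [xy,y] = G_x/2 = -5/2, [yy,x] = F_y - G_x/2 = 49/4, [yy,y] = G_y/2 = 5/2
Gamma^x_ij = (G*[ij,x] - F*[ij,y])/(EG - F^2), Gamma^y_ij = (E*[ij,y] - F*[ij,x])/(EG - F^2)

Answer: Gamma_xxx = 23, Gamma_xxy = 16, Gamma_xyy = 243/22, Gamma_yxx = -107/3, Gamma_yxy = -70/3, Gamma_yyy = -505/33


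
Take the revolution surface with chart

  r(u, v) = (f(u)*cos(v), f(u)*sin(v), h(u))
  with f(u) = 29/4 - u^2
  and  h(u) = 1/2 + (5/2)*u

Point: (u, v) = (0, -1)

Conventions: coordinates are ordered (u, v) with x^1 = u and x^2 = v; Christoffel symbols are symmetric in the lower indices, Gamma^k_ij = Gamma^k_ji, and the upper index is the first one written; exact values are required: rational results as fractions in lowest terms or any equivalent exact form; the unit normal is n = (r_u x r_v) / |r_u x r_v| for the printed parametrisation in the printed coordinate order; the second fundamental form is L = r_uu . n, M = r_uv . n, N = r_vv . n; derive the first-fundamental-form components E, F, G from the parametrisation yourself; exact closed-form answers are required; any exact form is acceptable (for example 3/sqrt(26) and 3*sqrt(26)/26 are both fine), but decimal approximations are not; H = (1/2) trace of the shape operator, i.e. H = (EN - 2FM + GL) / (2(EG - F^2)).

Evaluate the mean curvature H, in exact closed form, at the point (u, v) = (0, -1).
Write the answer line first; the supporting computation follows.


Answer: H = 166/725

f = 29/4, f' = 0, f'' = -2, h' = 5/2, h'' = 0
E = 25/4, F = 0, G = 841/16; answer radicand W^2 = 25/4
unnormalised second-form numerators: l = 5, m = 0, n = 145/8; L = l/sqrt(25/4), and similarly M = m/sqrt(W^2), N = n/sqrt(W^2)
H = (E*n - 2*F*m + G*l) / (2*(EG - F^2)*sqrt(W^2)); E*n - 2*F*m + G*l = 12035/32, EG - F^2 = 21025/64, so H = (83/145)/sqrt(25/4)


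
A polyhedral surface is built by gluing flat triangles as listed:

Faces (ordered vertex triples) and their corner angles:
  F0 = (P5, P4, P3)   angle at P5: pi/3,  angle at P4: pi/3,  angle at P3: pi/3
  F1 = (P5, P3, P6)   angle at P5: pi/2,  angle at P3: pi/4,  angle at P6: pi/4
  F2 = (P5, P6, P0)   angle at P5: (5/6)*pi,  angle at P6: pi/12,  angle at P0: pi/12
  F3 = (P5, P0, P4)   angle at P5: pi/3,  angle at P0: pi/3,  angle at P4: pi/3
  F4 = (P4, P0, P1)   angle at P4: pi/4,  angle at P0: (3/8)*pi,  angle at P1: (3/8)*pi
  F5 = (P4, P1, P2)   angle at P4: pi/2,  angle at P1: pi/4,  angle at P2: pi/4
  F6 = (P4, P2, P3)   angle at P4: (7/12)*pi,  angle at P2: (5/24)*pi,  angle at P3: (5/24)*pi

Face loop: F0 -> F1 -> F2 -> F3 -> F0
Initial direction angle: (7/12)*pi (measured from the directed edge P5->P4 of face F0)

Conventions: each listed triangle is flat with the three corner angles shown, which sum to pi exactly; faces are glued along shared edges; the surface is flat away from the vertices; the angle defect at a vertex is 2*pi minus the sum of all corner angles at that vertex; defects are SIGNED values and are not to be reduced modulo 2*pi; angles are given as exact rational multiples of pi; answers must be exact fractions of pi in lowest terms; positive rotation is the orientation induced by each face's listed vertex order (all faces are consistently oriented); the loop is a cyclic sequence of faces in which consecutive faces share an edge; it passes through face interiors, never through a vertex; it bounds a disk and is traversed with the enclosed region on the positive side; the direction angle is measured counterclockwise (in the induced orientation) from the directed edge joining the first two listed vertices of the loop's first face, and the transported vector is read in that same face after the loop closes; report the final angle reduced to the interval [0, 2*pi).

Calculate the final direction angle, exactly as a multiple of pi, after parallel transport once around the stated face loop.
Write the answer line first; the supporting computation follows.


Answer: final direction angle = (7/12)*pi

enclosed vertex P5: corner angles sum to 2*pi, defect = 2*pi - 2*pi = 0
holonomy = initial angle + sum of enclosed defects (mod 2*pi), positive in the induced orientation
final angle = (7/12)*pi + 0 = (7/12)*pi (mod 2*pi)


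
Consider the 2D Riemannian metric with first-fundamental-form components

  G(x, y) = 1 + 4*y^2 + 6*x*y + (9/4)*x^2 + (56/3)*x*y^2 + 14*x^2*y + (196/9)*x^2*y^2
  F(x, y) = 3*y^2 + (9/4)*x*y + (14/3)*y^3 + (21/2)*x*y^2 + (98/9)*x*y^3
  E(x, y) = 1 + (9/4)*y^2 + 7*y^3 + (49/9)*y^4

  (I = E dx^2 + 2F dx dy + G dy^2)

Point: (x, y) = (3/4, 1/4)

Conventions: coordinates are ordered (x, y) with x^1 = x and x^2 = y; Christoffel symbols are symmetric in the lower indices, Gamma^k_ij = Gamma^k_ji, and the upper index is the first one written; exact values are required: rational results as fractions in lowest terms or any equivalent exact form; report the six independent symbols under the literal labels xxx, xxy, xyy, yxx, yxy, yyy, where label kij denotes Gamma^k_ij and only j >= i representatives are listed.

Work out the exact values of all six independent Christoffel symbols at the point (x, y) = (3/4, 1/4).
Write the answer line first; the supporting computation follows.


Answer: Gamma_xxx = 0, Gamma_xxy = 3200/17329, Gamma_xyy = 6600/17329, Gamma_yxx = 0, Gamma_yxy = 15360/17329, Gamma_yyy = 31680/17329

E = 2929/2304, F = 125/96, G = 29/4 at the point
E_x = 0, E_y = 25/9, F_x = 25/18, F_y = 305/32, G_x = 40/3, G_y = 55/2
EG - F^2 = 17329/2304;  g^inv = (2304/17329) * [[29/4, -125/96], [-125/96, 2929/2304]]
first-kind symbols [ij,l] = (1/2)(d_i g_jl + d_j g_il - d_l g_ij): [xx,x] = E_x/2 = 0, [xx,y] = F_x - E_y/2 = 0, [xy,x] = E_y/2 = 25/18, [xy,y] = G_x/2 = 20/3, [yy,x] = F_y - G_x/2 = 275/96, [yy,y] = G_y/2 = 55/4
Gamma^x_ij = (G*[ij,x] - F*[ij,y])/(EG - F^2), Gamma^y_ij = (E*[ij,y] - F*[ij,x])/(EG - F^2)


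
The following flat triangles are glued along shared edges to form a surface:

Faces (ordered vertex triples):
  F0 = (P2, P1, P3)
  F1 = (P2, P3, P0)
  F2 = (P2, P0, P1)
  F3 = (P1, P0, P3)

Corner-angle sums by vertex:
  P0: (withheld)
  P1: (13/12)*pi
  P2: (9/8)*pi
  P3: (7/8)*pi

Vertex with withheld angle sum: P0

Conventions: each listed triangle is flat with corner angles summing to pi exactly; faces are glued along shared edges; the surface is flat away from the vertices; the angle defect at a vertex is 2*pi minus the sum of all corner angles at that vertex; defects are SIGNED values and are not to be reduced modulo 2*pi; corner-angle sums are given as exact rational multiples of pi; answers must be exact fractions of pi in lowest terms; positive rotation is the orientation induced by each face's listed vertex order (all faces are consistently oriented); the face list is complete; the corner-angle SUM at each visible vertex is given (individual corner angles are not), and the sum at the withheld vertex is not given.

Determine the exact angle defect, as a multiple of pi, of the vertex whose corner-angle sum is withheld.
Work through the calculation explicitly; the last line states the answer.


V = 4, E = 6, F = 4; chi = V - E + F = 2
Gauss-Bonnet: total defect = 2*pi*chi = 4*pi; visible defects sum to (35/12)*pi

Answer: defect(P0) = (13/12)*pi


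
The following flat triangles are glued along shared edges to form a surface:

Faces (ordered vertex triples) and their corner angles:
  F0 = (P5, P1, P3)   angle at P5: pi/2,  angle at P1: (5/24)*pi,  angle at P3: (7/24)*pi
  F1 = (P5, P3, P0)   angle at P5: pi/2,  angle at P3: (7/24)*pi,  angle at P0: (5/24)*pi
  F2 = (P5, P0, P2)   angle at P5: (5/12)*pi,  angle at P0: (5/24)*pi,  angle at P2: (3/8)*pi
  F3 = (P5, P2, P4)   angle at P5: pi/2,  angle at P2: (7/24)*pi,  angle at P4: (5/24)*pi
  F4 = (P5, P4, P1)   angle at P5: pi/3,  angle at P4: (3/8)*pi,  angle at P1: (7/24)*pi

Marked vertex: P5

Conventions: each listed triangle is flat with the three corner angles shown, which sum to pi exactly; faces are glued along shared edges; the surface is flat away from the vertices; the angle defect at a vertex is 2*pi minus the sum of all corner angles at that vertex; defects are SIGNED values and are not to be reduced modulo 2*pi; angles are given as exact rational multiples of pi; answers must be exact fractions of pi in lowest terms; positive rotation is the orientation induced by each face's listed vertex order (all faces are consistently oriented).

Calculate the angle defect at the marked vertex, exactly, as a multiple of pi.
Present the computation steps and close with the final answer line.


Sum of corner angles at P5: (9/4)*pi
defect = 2*pi - (9/4)*pi

Answer: defect(P5) = -pi/4


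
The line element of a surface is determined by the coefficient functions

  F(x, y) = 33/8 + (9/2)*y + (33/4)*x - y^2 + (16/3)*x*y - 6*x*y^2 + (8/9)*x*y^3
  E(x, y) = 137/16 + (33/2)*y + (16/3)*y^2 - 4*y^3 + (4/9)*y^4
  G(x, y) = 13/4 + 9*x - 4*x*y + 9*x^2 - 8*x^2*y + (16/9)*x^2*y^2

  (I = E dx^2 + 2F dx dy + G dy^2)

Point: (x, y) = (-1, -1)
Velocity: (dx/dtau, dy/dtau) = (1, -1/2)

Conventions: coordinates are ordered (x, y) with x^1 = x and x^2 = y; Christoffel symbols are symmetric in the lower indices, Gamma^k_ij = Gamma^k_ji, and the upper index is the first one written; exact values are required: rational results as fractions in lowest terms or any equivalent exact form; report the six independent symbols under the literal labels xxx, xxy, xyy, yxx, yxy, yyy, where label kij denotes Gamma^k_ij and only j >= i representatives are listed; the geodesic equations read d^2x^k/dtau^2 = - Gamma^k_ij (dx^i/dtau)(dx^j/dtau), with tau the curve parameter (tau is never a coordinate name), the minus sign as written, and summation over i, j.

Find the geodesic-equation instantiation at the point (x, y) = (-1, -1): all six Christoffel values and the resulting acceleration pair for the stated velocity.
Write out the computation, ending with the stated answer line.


E = 265/144, F = 187/72, G = 325/36 at the point
E_x = 0, E_y = -143/18, F_x = -143/36, F_y = -27/2, G_x = -221/9, G_y = -68/9
EG - F^2 = 1421/144;  g^inv = (144/1421) * [[325/36, -187/72], [-187/72, 265/144]]
first-kind symbols [ij,l] = (1/2)(d_i g_jl + d_j g_il - d_l g_ij): [xx,x] = E_x/2 = 0, [xx,y] = F_x - E_y/2 = 0, [xy,x] = E_y/2 = -143/36, [xy,y] = G_x/2 = -221/18, [yy,x] = F_y - G_x/2 = -11/9, [yy,y] = G_y/2 = -34/9
Gamma^x_ij = (G*[ij,x] - F*[ij,y])/(EG - F^2), Gamma^y_ij = (E*[ij,y] - F*[ij,x])/(EG - F^2)
Gamma_xxx = 0, Gamma_xxy = -572/1421, Gamma_xyy = -176/1421, Gamma_yxx = 0, Gamma_yxy = -1768/1421, Gamma_yyy = -544/1421
d^2x/dtau^2 = -(Gamma_xxx*(1)^2 + 2*Gamma_xxy*(1)*(-1/2) + Gamma_xyy*(-1/2)^2) = -528/1421
d^2y/dtau^2 = -(Gamma_yxx*(1)^2 + 2*Gamma_yxy*(1)*(-1/2) + Gamma_yyy*(-1/2)^2) = -1632/1421

Answer: Gamma_xxx = 0, Gamma_xxy = -572/1421, Gamma_xyy = -176/1421, Gamma_yxx = 0, Gamma_yxy = -1768/1421, Gamma_yyy = -544/1421; accelerations (d^2x/dtau^2, d^2y/dtau^2) = (-528/1421, -1632/1421)


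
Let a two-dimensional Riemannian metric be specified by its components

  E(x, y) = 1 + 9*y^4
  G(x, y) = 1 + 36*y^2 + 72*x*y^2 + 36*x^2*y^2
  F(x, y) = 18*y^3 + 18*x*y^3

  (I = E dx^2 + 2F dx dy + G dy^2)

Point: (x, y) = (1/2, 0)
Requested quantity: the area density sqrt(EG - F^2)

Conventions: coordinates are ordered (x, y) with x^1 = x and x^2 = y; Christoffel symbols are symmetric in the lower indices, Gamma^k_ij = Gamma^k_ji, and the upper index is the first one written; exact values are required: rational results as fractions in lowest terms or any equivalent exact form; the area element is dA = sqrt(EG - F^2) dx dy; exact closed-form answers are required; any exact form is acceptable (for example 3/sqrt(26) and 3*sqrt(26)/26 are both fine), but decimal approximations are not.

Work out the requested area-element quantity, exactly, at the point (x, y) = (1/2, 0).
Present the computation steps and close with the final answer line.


E = 1, F = 0, G = 1; EG - F^2 = 1

Answer: sqrt(EG - F^2) = 1


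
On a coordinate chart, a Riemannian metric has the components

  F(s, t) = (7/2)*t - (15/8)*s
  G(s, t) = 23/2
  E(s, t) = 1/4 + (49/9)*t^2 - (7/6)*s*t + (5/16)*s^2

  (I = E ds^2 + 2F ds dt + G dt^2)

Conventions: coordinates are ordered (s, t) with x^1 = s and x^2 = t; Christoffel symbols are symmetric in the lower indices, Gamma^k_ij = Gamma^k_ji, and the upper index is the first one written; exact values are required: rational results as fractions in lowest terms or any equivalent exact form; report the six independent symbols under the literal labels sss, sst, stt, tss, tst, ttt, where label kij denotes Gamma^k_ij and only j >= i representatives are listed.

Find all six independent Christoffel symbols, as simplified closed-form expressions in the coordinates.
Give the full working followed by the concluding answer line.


E = 1/4 + (49/9)*t^2 - (7/6)*s*t + (5/16)*s^2; F = (7/2)*t - (15/8)*s; G = 23/2
Gamma^k_ij = (1/2) g^{kl} (d_i g_jl + d_j g_il - d_l g_ij), with g^inv = (1/(EG-F^2)) [[G, -F], [-F, E]]
first partials: E_s = -(7/6)*t + (5/8)*s, E_t = (98/9)*t - (7/6)*s, F_s = -15/8, F_t = 7/2, G_s = 0, G_t = 0
D = EG - F^2 = 23/8 + (1813/36)*t^2 - (7/24)*s*t + (5/64)*s^2
expanded: Gamma^s_ss = (G E_s - 2F F_s + F E_t)/(2D), Gamma^s_st = (G E_t - F G_s)/(2D), Gamma^s_tt = (2G F_t - G G_s - F G_t)/(2D), Gamma^t_ss = (2E F_s - E E_t - F E_s)/(2D), Gamma^t_st = (E G_s - F E_t)/(2D), Gamma^t_tt = (E G_t - 2F F_t + F G_s)/(2D); substitute and cancel common factors

Answer: Gamma_sss = (630*s^2 - 7056*s*t + 45*s + 10976*t^2 - 84*t)/(45*s^2 - 168*s*t + 29008*t^2 + 1656), Gamma_sst = (-3864*s + 36064*t)/(45*s^2 - 168*s*t + 29008*t^2 + 1656), Gamma_stt = 23184/(45*s^2 - 168*s*t + 29008*t^2 + 1656), Gamma_tss = (945*s^3 - 12348*s^2*t + 49392*s*t^2 + 756*s - 153664*t^3 - 42336*t^2 - 7056*t - 2430)/(405*s^2 - 1512*s*t + 261072*t^2 + 14904), Gamma_tst = (-630*s^2 + 7056*s*t - 10976*t^2)/(45*s^2 - 168*s*t + 29008*t^2 + 1656), Gamma_ttt = (3780*s - 7056*t)/(45*s^2 - 168*s*t + 29008*t^2 + 1656)


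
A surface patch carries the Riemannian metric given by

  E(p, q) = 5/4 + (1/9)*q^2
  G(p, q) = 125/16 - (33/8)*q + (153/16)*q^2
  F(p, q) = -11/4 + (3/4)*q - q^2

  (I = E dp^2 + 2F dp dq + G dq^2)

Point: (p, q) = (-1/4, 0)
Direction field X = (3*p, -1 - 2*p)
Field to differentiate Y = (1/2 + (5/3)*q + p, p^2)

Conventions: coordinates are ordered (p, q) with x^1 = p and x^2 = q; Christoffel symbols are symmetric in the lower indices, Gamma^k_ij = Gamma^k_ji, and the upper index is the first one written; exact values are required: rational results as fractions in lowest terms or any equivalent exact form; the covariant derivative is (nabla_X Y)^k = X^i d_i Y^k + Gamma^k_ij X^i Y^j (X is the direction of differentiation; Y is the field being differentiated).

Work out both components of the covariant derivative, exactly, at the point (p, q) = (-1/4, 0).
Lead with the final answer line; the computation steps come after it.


Answer: (nabla_X Y)^p = -1789/1128, (nabla_X Y)^q = 575/1504

E = 5/4, F = -11/4, G = 125/16 at the point
E_p = 0, E_q = 0, F_p = 0, F_q = 3/4, G_p = 0, G_q = -33/8
EG - F^2 = 141/64;  g^inv = (64/141) * [[125/16, 11/4], [11/4, 5/4]]
first-kind symbols [ij,l] = (1/2)(d_i g_jl + d_j g_il - d_l g_ij): [pp,p] = E_p/2 = 0, [pp,q] = F_p - E_q/2 = 0, [pq,p] = E_q/2 = 0, [pq,q] = G_p/2 = 0, [qq,p] = F_q - G_p/2 = 3/4, [qq,q] = G_q/2 = -33/16
Gamma^p_ij = (G*[ij,p] - F*[ij,q])/(EG - F^2), Gamma^q_ij = (E*[ij,q] - F*[ij,p])/(EG - F^2)
Gamma_ppp = 0, Gamma_ppq = 0, Gamma_pqq = 4/47, Gamma_qpp = 0, Gamma_qpq = 0, Gamma_qqq = -11/47
X = (-3/4, -1/2), Y = (1/4, 1/16) at the point


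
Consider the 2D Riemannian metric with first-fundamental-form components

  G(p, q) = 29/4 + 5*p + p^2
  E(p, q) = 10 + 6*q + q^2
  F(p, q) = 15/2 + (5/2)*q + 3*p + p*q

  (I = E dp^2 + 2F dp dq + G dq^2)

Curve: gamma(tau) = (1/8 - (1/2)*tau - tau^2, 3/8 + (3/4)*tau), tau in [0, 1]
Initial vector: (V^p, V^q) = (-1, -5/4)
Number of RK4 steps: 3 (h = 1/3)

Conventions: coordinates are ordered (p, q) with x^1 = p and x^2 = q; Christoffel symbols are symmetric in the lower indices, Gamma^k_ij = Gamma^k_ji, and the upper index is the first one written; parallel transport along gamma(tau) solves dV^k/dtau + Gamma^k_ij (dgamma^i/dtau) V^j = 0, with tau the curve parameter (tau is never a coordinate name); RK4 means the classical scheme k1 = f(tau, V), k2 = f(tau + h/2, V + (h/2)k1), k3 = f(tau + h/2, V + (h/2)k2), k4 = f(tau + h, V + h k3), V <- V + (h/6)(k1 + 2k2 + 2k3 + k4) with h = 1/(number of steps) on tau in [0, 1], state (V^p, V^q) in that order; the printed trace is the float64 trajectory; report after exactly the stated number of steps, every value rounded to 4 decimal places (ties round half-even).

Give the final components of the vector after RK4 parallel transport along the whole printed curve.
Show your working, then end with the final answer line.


gamma'(tau) = (-1/2 - 2*tau, 3/4); f(tau, V)^k = -Gamma^k_ij(gamma(tau)) gamma'^i(tau) V^j; h = 1/3; intermediate values shown to 6 dp
curve data and Christoffel symbols at the stage parameters:
  tau = 0.000000: gamma = (0.125000, 0.375000), gamma' = (-0.500000, 0.750000); Gamma_ppp = 0.000000, Gamma_ppq = 0.175041, Gamma_pqq = 0.000000, Gamma_qpp = 0.000000, Gamma_qpq = 0.136143, Gamma_qqq = 0.000000
  tau = 0.166667: gamma = (0.013889, 0.500000), gamma' = (-0.833333, 0.750000); Gamma_ppp = 0.000000, Gamma_ppq = 0.178848, Gamma_pqq = 0.000000, Gamma_qpp = 0.000000, Gamma_qpq = 0.128459, Gamma_qqq = 0.000000
  tau = 0.333333: gamma = (-0.152778, 0.625000), gamma' = (-1.166667, 0.750000); Gamma_ppp = 0.000000, Gamma_ppq = 0.184478, Gamma_pqq = 0.000000, Gamma_qpp = 0.000000, Gamma_qpq = 0.119451, Gamma_qqq = 0.000000
  tau = 0.500000: gamma = (-0.375000, 0.750000), gamma' = (-1.500000, 0.750000); Gamma_ppp = 0.000000, Gamma_ppq = 0.191540, Gamma_pqq = 0.000000, Gamma_qpp = 0.000000, Gamma_qpq = 0.108540, Gamma_qqq = 0.000000
  tau = 0.666667: gamma = (-0.652778, 0.875000), gamma' = (-1.833333, 0.750000); Gamma_ppp = 0.000000, Gamma_ppq = 0.199456, Gamma_pqq = 0.000000, Gamma_qpp = 0.000000, Gamma_qpq = 0.095081, Gamma_qqq = 0.000000
  tau = 0.833333: gamma = (-0.986111, 1.000000), gamma' = (-2.166667, 0.750000); Gamma_ppp = 0.000000, Gamma_ppq = 0.207341, Gamma_pqq = 0.000000, Gamma_qpp = 0.000000, Gamma_qpq = 0.078473, Gamma_qqq = 0.000000
  tau = 1.000000: gamma = (-1.375000, 1.125000), gamma' = (-2.500000, 0.750000); Gamma_ppp = 0.000000, Gamma_ppq = 0.213938, Gamma_pqq = 0.000000, Gamma_qpp = 0.000000, Gamma_qpq = 0.058347, Gamma_qqq = 0.000000
step 0: V^p = -1.0000, V^q = -1.2500
step 1: k1 = (0.021880, 0.017018), k2 = (-0.052231, -0.037515), k3 = (-0.051928, -0.037298), k4 = (-0.130953, -0.084793); V <- V + (h/6)(k1 + 2k2 + 2k3 + k4): V^p = -1.0176, V^q = -1.2621
step 2: k1 = (-0.130831, -0.084715), k2 = (-0.217344, -0.123162), k3 = (-0.217114, -0.123031), k4 = (-0.313443, -0.149419); V <- V + (h/6)(k1 + 2k2 + 2k3 + k4): V^p = -1.0906, V^q = -1.3024
step 3: k1 = (-0.313119, -0.149265), k2 = (-0.418575, -0.158419), k3 = (-0.416527, -0.157644), k4 = (-0.527443, -0.143848); V <- V + (h/6)(k1 + 2k2 + 2k3 + k4): V^p = -1.2301, V^q = -1.3538

Answer: V^p = -1.2301, V^q = -1.3538


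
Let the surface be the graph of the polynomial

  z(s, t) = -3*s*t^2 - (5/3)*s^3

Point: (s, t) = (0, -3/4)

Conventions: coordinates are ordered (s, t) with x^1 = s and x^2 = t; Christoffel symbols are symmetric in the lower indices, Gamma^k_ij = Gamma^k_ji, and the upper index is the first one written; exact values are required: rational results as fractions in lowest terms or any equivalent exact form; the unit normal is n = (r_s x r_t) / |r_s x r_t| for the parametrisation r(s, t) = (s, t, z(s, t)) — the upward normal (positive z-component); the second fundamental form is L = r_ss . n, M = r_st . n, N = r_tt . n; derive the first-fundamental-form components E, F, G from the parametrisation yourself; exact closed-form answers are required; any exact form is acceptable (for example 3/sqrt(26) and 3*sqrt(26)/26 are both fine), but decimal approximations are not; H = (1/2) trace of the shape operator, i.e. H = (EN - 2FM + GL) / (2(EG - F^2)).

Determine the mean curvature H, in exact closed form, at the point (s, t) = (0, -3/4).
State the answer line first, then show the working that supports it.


Answer: H = 0

z_s = -27/16, z_t = 0, z_ss = 0, z_st = 9/2, z_tt = 0
E = 985/256, F = 0, G = 1; answer radicand W^2 = 985/256
unnormalised second-form numerators: l = 0, m = 9/2, n = 0; L = l/sqrt(985/256), and similarly M = m/sqrt(W^2), N = n/sqrt(W^2)
H = (E*n - 2*F*m + G*l) / (2*(EG - F^2)*sqrt(W^2)); E*n - 2*F*m + G*l = 0, EG - F^2 = 985/256, so H = (0)/sqrt(985/256)


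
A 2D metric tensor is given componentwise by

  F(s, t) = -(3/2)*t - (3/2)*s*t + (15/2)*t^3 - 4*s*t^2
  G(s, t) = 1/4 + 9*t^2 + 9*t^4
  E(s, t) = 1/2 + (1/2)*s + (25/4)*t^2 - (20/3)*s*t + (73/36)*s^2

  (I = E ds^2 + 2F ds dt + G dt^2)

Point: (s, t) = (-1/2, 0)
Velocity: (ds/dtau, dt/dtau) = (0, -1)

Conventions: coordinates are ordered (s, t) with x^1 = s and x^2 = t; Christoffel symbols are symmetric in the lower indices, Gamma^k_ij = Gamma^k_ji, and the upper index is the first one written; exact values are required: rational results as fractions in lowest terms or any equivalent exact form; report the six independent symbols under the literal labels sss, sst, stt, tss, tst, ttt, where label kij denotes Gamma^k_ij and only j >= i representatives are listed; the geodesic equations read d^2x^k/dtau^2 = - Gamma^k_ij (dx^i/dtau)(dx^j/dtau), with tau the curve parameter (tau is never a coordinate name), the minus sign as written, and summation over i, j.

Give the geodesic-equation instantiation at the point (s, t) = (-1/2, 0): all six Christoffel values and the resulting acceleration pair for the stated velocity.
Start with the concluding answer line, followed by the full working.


Answer: Gamma_sss = -110/109, Gamma_sst = 240/109, Gamma_stt = -108/109, Gamma_tss = -20/3, Gamma_tst = 0, Gamma_ttt = 0; accelerations (d^2s/dtau^2, d^2t/dtau^2) = (108/109, 0)

E = 109/144, F = 0, G = 1/4 at the point
E_s = -55/36, E_t = 10/3, F_s = 0, F_t = -3/4, G_s = 0, G_t = 0
EG - F^2 = 109/576;  g^inv = (576/109) * [[1/4, 0], [0, 109/144]]
first-kind symbols [ij,l] = (1/2)(d_i g_jl + d_j g_il - d_l g_ij): [ss,s] = E_s/2 = -55/72, [ss,t] = F_s - E_t/2 = -5/3, [st,s] = E_t/2 = 5/3, [st,t] = G_s/2 = 0, [tt,s] = F_t - G_s/2 = -3/4, [tt,t] = G_t/2 = 0
Gamma^s_ij = (G*[ij,s] - F*[ij,t])/(EG - F^2), Gamma^t_ij = (E*[ij,t] - F*[ij,s])/(EG - F^2)
Gamma_sss = -110/109, Gamma_sst = 240/109, Gamma_stt = -108/109, Gamma_tss = -20/3, Gamma_tst = 0, Gamma_ttt = 0
d^2s/dtau^2 = -(Gamma_sss*(0)^2 + 2*Gamma_sst*(0)*(-1) + Gamma_stt*(-1)^2) = 108/109
d^2t/dtau^2 = -(Gamma_tss*(0)^2 + 2*Gamma_tst*(0)*(-1) + Gamma_ttt*(-1)^2) = 0


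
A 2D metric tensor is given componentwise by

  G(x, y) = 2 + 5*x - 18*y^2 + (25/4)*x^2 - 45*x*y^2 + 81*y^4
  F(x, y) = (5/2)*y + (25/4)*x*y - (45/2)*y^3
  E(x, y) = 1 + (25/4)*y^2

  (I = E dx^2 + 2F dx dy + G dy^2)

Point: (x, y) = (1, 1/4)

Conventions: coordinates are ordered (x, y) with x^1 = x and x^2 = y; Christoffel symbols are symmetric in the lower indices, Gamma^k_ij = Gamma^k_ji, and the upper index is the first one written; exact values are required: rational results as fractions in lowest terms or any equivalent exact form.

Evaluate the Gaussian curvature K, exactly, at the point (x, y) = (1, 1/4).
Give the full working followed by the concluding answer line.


E = 89/64, F = 235/128, G = 2465/256, EG - F^2 = 2565/256 at the point
E_x = 0, E_y = 25/8, F_x = 25/16, F_y = 145/32, G_x = 235/16, G_y = -423/16
E_yy = 25/2, F_xy = 25/4, G_xx = 25/2
Compute both Brioschi determinants and normalise by (EG - F^2)^2.
M1 = [[-E_yy/2 + F_xy - G_xx/2, E_x/2, F_x - E_y/2], [F_y - G_x/2, E, F], [G_y/2, F, G]] = [[-25/4, 0, 0], [-45/16, 89/64, 235/128], [-423/32, 235/128, 2465/256]]; det M1 = -64125/1024
M2 = [[0, E_y/2, G_x/2], [E_y/2, E, F], [G_x/2, F, G]] = [[0, 25/16, 235/32], [25/16, 89/64, 235/128], [235/32, 235/128, 2465/256]]; det M2 = -57725/1024
det M1 - det M2 = -25/4; K = -25/4 / (2565/256)^2 = -16384/263169

Answer: K = -16384/263169


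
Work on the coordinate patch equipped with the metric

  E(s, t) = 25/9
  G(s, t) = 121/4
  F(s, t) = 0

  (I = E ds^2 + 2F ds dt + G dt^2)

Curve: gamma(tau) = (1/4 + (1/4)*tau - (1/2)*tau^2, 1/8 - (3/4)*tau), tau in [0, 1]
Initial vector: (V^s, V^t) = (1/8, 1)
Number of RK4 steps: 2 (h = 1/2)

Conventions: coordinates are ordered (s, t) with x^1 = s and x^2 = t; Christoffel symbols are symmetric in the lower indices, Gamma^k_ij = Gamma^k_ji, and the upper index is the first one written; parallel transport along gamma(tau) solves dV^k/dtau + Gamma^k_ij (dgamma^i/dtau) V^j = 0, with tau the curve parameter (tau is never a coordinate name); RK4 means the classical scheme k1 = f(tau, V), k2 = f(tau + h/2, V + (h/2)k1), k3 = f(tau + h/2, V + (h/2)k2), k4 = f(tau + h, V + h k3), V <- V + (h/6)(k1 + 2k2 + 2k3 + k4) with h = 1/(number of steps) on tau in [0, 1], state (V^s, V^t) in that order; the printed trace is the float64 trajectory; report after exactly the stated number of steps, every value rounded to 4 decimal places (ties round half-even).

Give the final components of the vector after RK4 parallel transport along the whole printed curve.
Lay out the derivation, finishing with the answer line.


gamma'(tau) = (1/4 - tau, -3/4); f(tau, V)^k = -Gamma^k_ij(gamma(tau)) gamma'^i(tau) V^j; h = 1/2; intermediate values shown to 6 dp
curve data and Christoffel symbols at the stage parameters:
  tau = 0.000000: gamma = (0.250000, 0.125000), gamma' = (0.250000, -0.750000); Gamma_sss = 0.000000, Gamma_sst = 0.000000, Gamma_stt = 0.000000, Gamma_tss = 0.000000, Gamma_tst = 0.000000, Gamma_ttt = 0.000000
  tau = 0.250000: gamma = (0.281250, -0.062500), gamma' = (0.000000, -0.750000); Gamma_sss = 0.000000, Gamma_sst = 0.000000, Gamma_stt = 0.000000, Gamma_tss = 0.000000, Gamma_tst = 0.000000, Gamma_ttt = 0.000000
  tau = 0.500000: gamma = (0.250000, -0.250000), gamma' = (-0.250000, -0.750000); Gamma_sss = 0.000000, Gamma_sst = 0.000000, Gamma_stt = 0.000000, Gamma_tss = 0.000000, Gamma_tst = 0.000000, Gamma_ttt = 0.000000
  tau = 0.750000: gamma = (0.156250, -0.437500), gamma' = (-0.500000, -0.750000); Gamma_sss = 0.000000, Gamma_sst = 0.000000, Gamma_stt = 0.000000, Gamma_tss = 0.000000, Gamma_tst = 0.000000, Gamma_ttt = 0.000000
  tau = 1.000000: gamma = (0.000000, -0.625000), gamma' = (-0.750000, -0.750000); Gamma_sss = 0.000000, Gamma_sst = 0.000000, Gamma_stt = 0.000000, Gamma_tss = 0.000000, Gamma_tst = 0.000000, Gamma_ttt = 0.000000
step 0: V^s = 0.1250, V^t = 1.0000
step 1: k1 = (0.000000, 0.000000), k2 = (0.000000, 0.000000), k3 = (0.000000, 0.000000), k4 = (0.000000, 0.000000); V <- V + (h/6)(k1 + 2k2 + 2k3 + k4): V^s = 0.1250, V^t = 1.0000
step 2: k1 = (0.000000, 0.000000), k2 = (0.000000, 0.000000), k3 = (0.000000, 0.000000), k4 = (0.000000, 0.000000); V <- V + (h/6)(k1 + 2k2 + 2k3 + k4): V^s = 0.1250, V^t = 1.0000

Answer: V^s = 0.1250, V^t = 1.0000


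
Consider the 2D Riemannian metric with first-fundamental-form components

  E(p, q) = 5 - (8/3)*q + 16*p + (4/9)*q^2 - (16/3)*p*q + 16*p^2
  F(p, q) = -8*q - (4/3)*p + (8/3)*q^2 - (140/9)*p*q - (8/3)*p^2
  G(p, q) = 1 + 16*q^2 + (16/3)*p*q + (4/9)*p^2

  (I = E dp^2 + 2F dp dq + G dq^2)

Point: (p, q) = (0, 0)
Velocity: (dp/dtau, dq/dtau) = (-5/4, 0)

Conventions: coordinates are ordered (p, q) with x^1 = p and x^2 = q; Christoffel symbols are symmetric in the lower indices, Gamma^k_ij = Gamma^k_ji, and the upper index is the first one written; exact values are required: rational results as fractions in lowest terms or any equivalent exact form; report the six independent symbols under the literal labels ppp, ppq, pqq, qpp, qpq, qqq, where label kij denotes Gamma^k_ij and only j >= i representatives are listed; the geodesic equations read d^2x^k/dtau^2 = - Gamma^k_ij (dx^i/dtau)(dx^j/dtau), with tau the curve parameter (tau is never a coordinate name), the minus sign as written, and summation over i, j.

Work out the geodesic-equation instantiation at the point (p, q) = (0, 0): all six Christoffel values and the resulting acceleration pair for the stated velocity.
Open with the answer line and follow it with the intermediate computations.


Answer: Gamma_ppp = 8/5, Gamma_ppq = -4/15, Gamma_pqq = -8/5, Gamma_qpp = 0, Gamma_qpq = 0, Gamma_qqq = 0; accelerations (d^2p/dtau^2, d^2q/dtau^2) = (-5/2, 0)

E = 5, F = 0, G = 1 at the point
E_p = 16, E_q = -8/3, F_p = -4/3, F_q = -8, G_p = 0, G_q = 0
EG - F^2 = 5;  g^inv = (1/5) * [[1, 0], [0, 5]]
first-kind symbols [ij,l] = (1/2)(d_i g_jl + d_j g_il - d_l g_ij): [pp,p] = E_p/2 = 8, [pp,q] = F_p - E_q/2 = 0, [pq,p] = E_q/2 = -4/3, [pq,q] = G_p/2 = 0, [qq,p] = F_q - G_p/2 = -8, [qq,q] = G_q/2 = 0
Gamma^p_ij = (G*[ij,p] - F*[ij,q])/(EG - F^2), Gamma^q_ij = (E*[ij,q] - F*[ij,p])/(EG - F^2)
Gamma_ppp = 8/5, Gamma_ppq = -4/15, Gamma_pqq = -8/5, Gamma_qpp = 0, Gamma_qpq = 0, Gamma_qqq = 0
d^2p/dtau^2 = -(Gamma_ppp*(-5/4)^2 + 2*Gamma_ppq*(-5/4)*(0) + Gamma_pqq*(0)^2) = -5/2
d^2q/dtau^2 = -(Gamma_qpp*(-5/4)^2 + 2*Gamma_qpq*(-5/4)*(0) + Gamma_qqq*(0)^2) = 0
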